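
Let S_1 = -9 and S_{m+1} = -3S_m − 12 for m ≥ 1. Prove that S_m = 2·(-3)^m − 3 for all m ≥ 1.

Base case: S_1 = -9, and 2·(-3)^1 − 3 = -6 − 3 = -9.
Assume S_j = 2·(-3)^j − 3 for some j ≥ 1.
Then S_{j+1} = -3S_j − 12 = -3·(2·(-3)^j − 3) − 12 = -6·(-3)^j + 9 − 12 = 2·(-3)^{j+1} − 3.
By induction, S_m = 2·(-3)^m − 3 for all m ≥ 1.

S_m = 2·(-3)^m − 3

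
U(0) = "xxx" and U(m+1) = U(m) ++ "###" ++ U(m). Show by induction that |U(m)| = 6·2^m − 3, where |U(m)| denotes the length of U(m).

Base case: |U(0)| = 3, and 6·2^0 − 3 = 3.
Assume |U(r)| = 6·2^r − 3.
Then |U(r+1)| = |U(r)| + 3 + |U(r)| = 2|U(r)| + 3 = 2(6·2^r − 3) + 3 = 6·2^{r+1} − 6 + 3 = 6·2^{r+1} − 3.
So the formula holds for r+1, and by induction |U(m)| = 6·2^m − 3 for all m ≥ 0.

|U(m)| = 6·2^m − 3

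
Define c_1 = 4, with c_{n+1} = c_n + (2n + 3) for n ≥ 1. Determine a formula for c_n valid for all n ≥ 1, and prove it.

Claim: c_n = n^2 + 2n + 1.

Base case: c_1 = 4, and 1^2 + 2·1 + 1 = 4.
Assume c_m = m^2 + 2m + 1.
Then c_{m+1} = c_m + (2m + 3) = (m^2 + 2m + 1) + (2m + 3) = m^2 + 4m + 4,
and (m+1)^2 + 2·(m+1) + 1 = m^2 + 4m + 4.
By induction, c_n = n^2 + 2n + 1 for all n ≥ 1.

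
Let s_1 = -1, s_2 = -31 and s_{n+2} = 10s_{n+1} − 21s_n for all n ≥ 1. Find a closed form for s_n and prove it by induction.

Claim: s_n = -7^n + 2·3^n.

Base cases: s_1 = -1 and -7^1 + 2·3^1 = -1; s_2 = -31 and -7^2 + 2·3^2 = -31.
Assume s_j = -7^j + 2·3^j for all 1 ≤ j ≤ r, where r ≥ 2.
Then s_{r+1} = 10s_r − 21s_{r−1} = 10·(-7^r + 2·3^r) − 21·(-7^{r−1} + 2·3^{r−1}) = -(10·7 − 21)7^{r−1} + 2·(10·3 − 21)3^{r−1} = -49·7^{r−1} + 18·3^{r−1} = -7^{r+1} + 2·3^{r+1}.
So the formula holds for r+1, and by strong induction s_n = -7^n + 2·3^n for all n ≥ 1.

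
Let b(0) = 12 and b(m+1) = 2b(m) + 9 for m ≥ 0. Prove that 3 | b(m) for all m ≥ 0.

Base case: b(0) = 12 = 3·4, so 3 | b(0).
Assume 3 | b(k), so b(k) = 3t for some integer t.
Then b(k+1) = 2b(k) + 9 = 2·(3t) + 9 = 3(2t + 3), so 3 | b(k+1).
By induction, 3 | b(m) for all m ≥ 0.

3 | b(m)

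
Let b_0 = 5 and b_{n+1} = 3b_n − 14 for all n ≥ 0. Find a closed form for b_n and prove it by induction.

Claim: b_n = -2·3^n + 7.

Base case: b_0 = 5, and -2·3^0 + 7 = -2 + 7 = 5.
Assume b_r = -2·3^r + 7 for some r ≥ 0.
Then b_{r+1} = 3b_r − 14 = 3·(-2·3^r + 7) − 14 = -6·3^r + 21 − 14 = -2·3^{r+1} + 7.
So the formula holds for r+1, and by induction b_n = -2·3^n + 7 for all n ≥ 0.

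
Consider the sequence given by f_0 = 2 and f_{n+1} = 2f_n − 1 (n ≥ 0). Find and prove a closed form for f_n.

Claim: f_n = 2^n + 1.

Base case: f_0 = 2, and 2^0 + 1 = 1 + 1 = 2.
Assume f_j = 2^j + 1 for some j ≥ 0.
Then f_{j+1} = 2f_j − 1 = 2·(2^j + 1) − 1 = 2^{j+1} + 2 − 1 = 2^{j+1} + 1.
By induction, f_n = 2^n + 1 for all n ≥ 0.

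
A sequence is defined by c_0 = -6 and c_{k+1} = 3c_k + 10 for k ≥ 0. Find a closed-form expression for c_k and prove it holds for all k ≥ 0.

Claim: c_k = -3^k − 5.

Base case: c_0 = -6, and -3^0 − 5 = -1 − 5 = -6.
Assume c_m = -3^m − 5 for some m ≥ 0.
Then c_{m+1} = 3c_m + 10 = 3·(-3^m − 5) + 10 = -3^{m+1} − 15 + 10 = -3^{m+1} − 5.
By induction, c_k = -3^k − 5 for all k ≥ 0.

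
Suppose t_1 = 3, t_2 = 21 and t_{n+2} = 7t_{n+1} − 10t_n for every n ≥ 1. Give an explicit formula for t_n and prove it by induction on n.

Claim: t_n = 5^n − 2^n.

Base cases: t_1 = 3 and 5^1 − 2^1 = 3; t_2 = 21 and 5^2 − 2^2 = 21.
Assume t_j = 5^j − 2^j for all 1 ≤ j ≤ m, where m ≥ 2.
Then t_{m+1} = 7t_m − 10t_{m−1} = 7·(5^m − 2^m) − 10·(5^{m−1} − 2^{m−1}) = (7·5 − 10)5^{m−1} − (7·2 − 10)2^{m−1} = 25·5^{m−1} − 4·2^{m−1} = 5^{m+1} − 2^{m+1}.
This completes the inductive step, so t_n = 5^n − 2^n for all n ≥ 1.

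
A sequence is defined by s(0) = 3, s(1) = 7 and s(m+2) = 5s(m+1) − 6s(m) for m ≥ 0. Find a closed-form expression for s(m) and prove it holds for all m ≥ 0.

Claim: s(m) = 3^m + 2·2^m.

Base cases: s(0) = 3 and 3^0 + 2·2^0 = 3; s(1) = 7 and 3^1 + 2·2^1 = 7.
Assume s(j) = 3^j + 2·2^j for all 0 ≤ j ≤ k, where k ≥ 1.
Then s(k+1) = 5s(k) − 6s(k−1) = 5·(3^k + 2·2^k) − 6·(3^{k−1} + 2·2^{k−1}) = (5·3 − 6)3^{k−1} + 2·(5·2 − 6)2^{k−1} = 9·3^{k−1} + 8·2^{k−1} = 3^{k+1} + 2·2^{k+1}.
By strong induction, s(m) = 3^m + 2·2^m for all m ≥ 0.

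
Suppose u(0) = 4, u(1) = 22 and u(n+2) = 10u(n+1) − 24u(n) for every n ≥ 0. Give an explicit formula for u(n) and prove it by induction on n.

Claim: u(n) = 3·6^n + 4^n.

Base cases: u(0) = 4 and 3·6^0 + 4^0 = 4; u(1) = 22 and 3·6^1 + 4^1 = 22.
Assume u(j) = 3·6^j + 4^j for all 0 ≤ j ≤ m, where m ≥ 1.
Then u(m+1) = 10u(m) − 24u(m−1) = 10·(3·6^m + 4^m) − 24·(3·6^{m−1} + 4^{m−1}) = 3·(10·6 − 24)6^{m−1} + (10·4 − 24)4^{m−1} = 108·6^{m−1} + 16·4^{m−1} = 3·6^{m+1} + 4^{m+1}.
This completes the inductive step, so u(n) = 3·6^n + 4^n for all n ≥ 0.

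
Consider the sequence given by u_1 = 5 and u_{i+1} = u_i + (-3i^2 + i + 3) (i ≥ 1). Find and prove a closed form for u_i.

Claim: u_i = -i^3 + 2i^2 + 2i + 2.

Base case: u_1 = 5, and -1^3 + 2·1^2 + 2·1 + 2 = 5.
Assume u_j = -j^3 + 2j^2 + 2j + 2.
Then u_{j+1} = u_j + (-3j^2 + j + 3) = (-j^3 + 2j^2 + 2j + 2) + (-3j^2 + j + 3) = -j^3 − j^2 + 3j + 5,
and -(j+1)^3 + 2·(j+1)^2 + 2·(j+1) + 2 = -j^3 − j^2 + 3j + 5.
This completes the inductive step, so u_i = -i^3 + 2i^2 + 2i + 2 for all i ≥ 1.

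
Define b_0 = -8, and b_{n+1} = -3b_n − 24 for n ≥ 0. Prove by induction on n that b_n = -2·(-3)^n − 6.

Base case: b_0 = -8, and -2·(-3)^0 − 6 = -2 − 6 = -8.
Assume b_k = -2·(-3)^k − 6 for some k ≥ 0.
Then b_{k+1} = -3b_k − 24 = -3·(-2·(-3)^k − 6) − 24 = 6·(-3)^k + 18 − 24 = -2·(-3)^{k+1} − 6.
So the formula holds for k+1, and by induction b_n = -2·(-3)^n − 6 for all n ≥ 0.

b_n = -2·(-3)^n − 6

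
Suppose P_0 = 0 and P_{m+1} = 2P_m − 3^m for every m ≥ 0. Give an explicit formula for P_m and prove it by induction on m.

Claim: P_m = 2^m − 3^m.

Base case: P_0 = 0, and 2^0 − 3^0 = 1 − 1 = 0.
Assume P_j = 2^j − 3^j for some j ≥ 0.
Then P_{j+1} = 2P_j − 3^j = 2·(2^j − 3^j) − 3^j = 2^{j+1} − 2·3^j − 3^j = 2^{j+1} − 3·3^j = 2^{j+1} − 3^{j+1}.
Hence P_m = 2^m − 3^m for every m ≥ 0, by induction.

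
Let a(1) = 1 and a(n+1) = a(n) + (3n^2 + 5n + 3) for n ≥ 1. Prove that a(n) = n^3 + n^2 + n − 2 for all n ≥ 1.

Base case: a(1) = 1, and 1^3 + 1^2 + 1 − 2 = 1.
Assume a(j) = j^3 + j^2 + j − 2.
Then a(j+1) = a(j) + (3j^2 + 5j + 3) = (j^3 + j^2 + j − 2) + (3j^2 + 5j + 3) = j^3 + 4j^2 + 6j + 1,
and (j+1)^3 + (j+1)^2 + (j+1) − 2 = j^3 + 4j^2 + 6j + 1.
By induction, a(n) = n^3 + n^2 + n − 2 for all n ≥ 1.

a(n) = n^3 + n^2 + n − 2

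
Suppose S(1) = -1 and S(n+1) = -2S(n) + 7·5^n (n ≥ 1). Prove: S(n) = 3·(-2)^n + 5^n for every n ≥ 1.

Base case: S(1) = -1, and 3·(-2)^1 + 5^1 = -6 + 5 = -1.
Assume S(m) = 3·(-2)^m + 5^m for some m ≥ 1.
Then S(m+1) = -2S(m) + 7·5^m = -2·(3·(-2)^m + 5^m) + 7·5^m = 3·(-2)^{m+1} − 2·5^m + 7·5^m = 3·(-2)^{m+1} + 5·5^m = 3·(-2)^{m+1} + 5^{m+1}.
So the formula holds for m+1, and by induction S(n) = 3·(-2)^n + 5^n for all n ≥ 1.

S(n) = 3·(-2)^n + 5^n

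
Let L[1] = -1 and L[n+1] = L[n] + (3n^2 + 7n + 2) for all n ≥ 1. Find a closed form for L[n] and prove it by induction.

Claim: L[n] = n^3 + 2n^2 − n − 3.

Base case: L[1] = -1, and 1^3 + 2·1^2 − 1 − 3 = -1.
Assume L[m] = m^3 + 2m^2 − m − 3.
Then L[m+1] = L[m] + (3m^2 + 7m + 2) = (m^3 + 2m^2 − m − 3) + (3m^2 + 7m + 2) = m^3 + 5m^2 + 6m − 1,
and (m+1)^3 + 2·(m+1)^2 − (m+1) − 3 = m^3 + 5m^2 + 6m − 1.
This completes the inductive step, so L[n] = n^3 + 2n^2 − n − 3 for all n ≥ 1.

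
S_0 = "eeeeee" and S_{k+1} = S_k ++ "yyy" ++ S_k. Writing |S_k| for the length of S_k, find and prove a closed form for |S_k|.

Claim: |S_k| = 9·2^k − 3.

Base case: |S_0| = 6, and 9·2^0 − 3 = 6.
Assume |S_m| = 9·2^m − 3.
Then |S_{m+1}| = |S_m| + 3 + |S_m| = 2|S_m| + 3 = 2(9·2^m − 3) + 3 = 9·2^{m+1} − 6 + 3 = 9·2^{m+1} − 3.
So the formula holds for m+1, and by induction |S_k| = 9·2^k − 3 for all k ≥ 0.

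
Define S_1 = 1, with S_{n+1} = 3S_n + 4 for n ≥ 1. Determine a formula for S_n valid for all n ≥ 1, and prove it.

Claim: S_n = 3^n − 2.

Base case: S_1 = 1, and 3^1 − 2 = 3 − 2 = 1.
Assume S_r = 3^r − 2 for some r ≥ 1.
Then S_{r+1} = 3S_r + 4 = 3·(3^r − 2) + 4 = 3^{r+1} − 6 + 4 = 3^{r+1} − 2.
Hence S_n = 3^n − 2 for every n ≥ 1, by induction.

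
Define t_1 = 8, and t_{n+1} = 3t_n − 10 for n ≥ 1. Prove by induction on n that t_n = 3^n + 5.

Base case: t_1 = 8, and 3^1 + 5 = 3 + 5 = 8.
Assume t_m = 3^m + 5 for some m ≥ 1.
Then t_{m+1} = 3t_m − 10 = 3·(3^m + 5) − 10 = 3^{m+1} + 15 − 10 = 3^{m+1} + 5.
This completes the inductive step, so t_n = 3^n + 5 for all n ≥ 1.

t_n = 3^n + 5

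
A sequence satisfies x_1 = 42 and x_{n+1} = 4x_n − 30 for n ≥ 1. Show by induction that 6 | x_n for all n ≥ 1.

Base case: x_1 = 42 = 6·7, so 6 | x_1.
Assume 6 | x_m, so x_m = 6t for some integer t.
Then x_{m+1} = 4x_m − 30 = 4·(6t) − 30 = 6(4t − 5), so 6 | x_{m+1}.
Hence 6 | x_n for every n ≥ 1, by induction.

6 | x_n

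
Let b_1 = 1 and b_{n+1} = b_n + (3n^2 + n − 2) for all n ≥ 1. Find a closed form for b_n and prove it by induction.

Claim: b_n = n^3 − n^2 − 2n + 3.

Base case: b_1 = 1, and 1^3 − 1^2 − 2·1 + 3 = 1.
Assume b_m = m^3 − m^2 − 2m + 3.
Then b_{m+1} = b_m + (3m^2 + m − 2) = (m^3 − m^2 − 2m + 3) + (3m^2 + m − 2) = m^3 + 2m^2 − m + 1,
and (m+1)^3 − (m+1)^2 − 2·(m+1) + 3 = m^3 + 2m^2 − m + 1.
By induction, b_n = n^3 − n^2 − 2n + 3 for all n ≥ 1.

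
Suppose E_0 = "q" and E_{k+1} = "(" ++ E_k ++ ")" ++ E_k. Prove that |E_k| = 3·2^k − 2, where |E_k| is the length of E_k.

Base case: |E_0| = 1, and 3·2^0 − 2 = 1.
Assume |E_r| = 3·2^r − 2.
Then |E_{r+1}| = 1 + |E_r| + 1 + |E_r| = 2|E_r| + 2 = 2(3·2^r − 2) + 2 = 3·2^{r+1} − 4 + 2 = 3·2^{r+1} − 2.
Hence |E_k| = 3·2^k − 2 for every k ≥ 0, by induction.

|E_k| = 3·2^k − 2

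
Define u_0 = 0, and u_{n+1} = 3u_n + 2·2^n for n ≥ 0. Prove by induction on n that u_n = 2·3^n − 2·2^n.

Base case: u_0 = 0, and 2·3^0 − 2·2^0 = 2 − 2 = 0.
Assume u_j = 2·3^j − 2·2^j for some j ≥ 0.
Then u_{j+1} = 3u_j + 2·2^j = 3·(2·3^j − 2·2^j) + 2·2^j = 2·3^{j+1} − 6·2^j + 2·2^j = 2·3^{j+1} − 4·2^j = 2·3^{j+1} − 2·2^{j+1}.
This completes the inductive step, so u_n = 2·3^n − 2·2^n for all n ≥ 0.

u_n = 2·3^n − 2·2^n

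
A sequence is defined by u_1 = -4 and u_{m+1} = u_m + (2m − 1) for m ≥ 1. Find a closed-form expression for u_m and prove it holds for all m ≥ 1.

Claim: u_m = m^2 − 2m − 3.

Base case: u_1 = -4, and 1^2 − 2·1 − 3 = -4.
Assume u_r = r^2 − 2r − 3.
Then u_{r+1} = u_r + (2r − 1) = (r^2 − 2r − 3) + (2r − 1) = r^2 − 4,
and (r+1)^2 − 2·(r+1) − 3 = r^2 − 4.
This completes the inductive step, so u_m = m^2 − 2m − 3 for all m ≥ 1.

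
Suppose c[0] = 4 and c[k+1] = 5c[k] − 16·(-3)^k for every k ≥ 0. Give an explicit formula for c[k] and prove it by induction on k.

Claim: c[k] = 2·5^k + 2·(-3)^k.

Base case: c[0] = 4, and 2·5^0 + 2·(-3)^0 = 2 + 2 = 4.
Assume c[m] = 2·5^m + 2·(-3)^m for some m ≥ 0.
Then c[m+1] = 5c[m] − 16·(-3)^m = 5·(2·5^m + 2·(-3)^m) − 16·(-3)^m = 2·5^{m+1} + 10·(-3)^m − 16·(-3)^m = 2·5^{m+1} − 6·(-3)^m = 2·5^{m+1} + 2·(-3)^{m+1}.
Hence c[k] = 2·5^k + 2·(-3)^k for every k ≥ 0, by induction.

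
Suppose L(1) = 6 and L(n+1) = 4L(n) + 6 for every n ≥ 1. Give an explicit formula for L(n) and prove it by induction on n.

Claim: L(n) = 2·4^n − 2.

Base case: L(1) = 6, and 2·4^1 − 2 = 8 − 2 = 6.
Assume L(r) = 2·4^r − 2 for some r ≥ 1.
Then L(r+1) = 4L(r) + 6 = 4·(2·4^r − 2) + 6 = 8·4^r − 8 + 6 = 2·4^{r+1} − 2.
By induction, L(n) = 2·4^n − 2 for all n ≥ 1.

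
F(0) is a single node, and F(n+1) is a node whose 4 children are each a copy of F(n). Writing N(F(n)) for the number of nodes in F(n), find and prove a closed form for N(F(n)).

Claim: N(F(n)) = (4^{n+1} − 1)/3.

Base case: N(F(0)) = 1, and (4^{0+1} − 1)/3 = 1.
Assume N(F(m)) = (4^{m+1} − 1)/3.
Then N(F(m+1)) = 1 + 4N(F(m)) = 1 + 4·(4^{m+1} − 1)/3 = 1 + (4^{m+2} − 4)/3 = (3 + 4^{m+2} − 4)/3 = (4^{m+2} − 1)/3.
Hence N(F(n)) = (4^{n+1} − 1)/3 for every n ≥ 0, by induction.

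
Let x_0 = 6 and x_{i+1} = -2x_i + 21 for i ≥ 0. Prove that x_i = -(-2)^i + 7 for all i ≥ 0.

Base case: x_0 = 6, and -(-2)^0 + 7 = -1 + 7 = 6.
Assume x_j = -(-2)^j + 7 for some j ≥ 0.
Then x_{j+1} = -2x_j + 21 = -2·(-(-2)^j + 7) + 21 = 2·(-2)^j − 14 + 21 = -(-2)^{j+1} + 7.
This completes the inductive step, so x_i = -(-2)^i + 7 for all i ≥ 0.

x_i = -(-2)^i + 7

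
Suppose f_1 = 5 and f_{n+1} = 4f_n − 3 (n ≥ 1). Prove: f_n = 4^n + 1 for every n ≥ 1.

Base case: f_1 = 5, and 4^1 + 1 = 4 + 1 = 5.
Assume f_k = 4^k + 1 for some k ≥ 1.
Then f_{k+1} = 4f_k − 3 = 4·(4^k + 1) − 3 = 4^{k+1} + 4 − 3 = 4^{k+1} + 1.
Hence f_n = 4^n + 1 for every n ≥ 1, by induction.

f_n = 4^n + 1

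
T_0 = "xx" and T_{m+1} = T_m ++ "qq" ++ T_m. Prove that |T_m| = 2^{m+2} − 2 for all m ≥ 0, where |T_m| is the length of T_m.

Base case: |T_0| = 2, and 2^{0+2} − 2 = 2.
Assume |T_r| = 2^{r+2} − 2.
Then |T_{r+1}| = |T_r| + 2 + |T_r| = 2|T_r| + 2 = 2(2^{r+2} − 2) + 2 = 2^{r+3} − 4 + 2 = 2^{r+3} − 2.
This completes the inductive step, so |T_m| = 2^{m+2} − 2 for all m ≥ 0.

|T_m| = 2^{m+2} − 2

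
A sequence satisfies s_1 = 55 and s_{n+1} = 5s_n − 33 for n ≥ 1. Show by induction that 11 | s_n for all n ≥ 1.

Base case: s_1 = 55 = 11·5, so 11 | s_1.
Assume 11 | s_m, so s_m = 11t for some integer t.
Then s_{m+1} = 5s_m − 33 = 5·(11t) − 33 = 11(5t − 3), so 11 | s_{m+1}.
Hence 11 | s_n for every n ≥ 1, by induction.

11 | s_n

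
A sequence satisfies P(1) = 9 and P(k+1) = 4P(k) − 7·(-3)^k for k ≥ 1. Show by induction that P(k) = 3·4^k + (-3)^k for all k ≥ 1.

Base case: P(1) = 9, and 3·4^1 + (-3)^1 = 12 − 3 = 9.
Assume P(r) = 3·4^r + (-3)^r for some r ≥ 1.
Then P(r+1) = 4P(r) − 7·(-3)^r = 4·(3·4^r + (-3)^r) − 7·(-3)^r = 3·4^{r+1} + 4·(-3)^r − 7·(-3)^r = 3·4^{r+1} − 3·(-3)^r = 3·4^{r+1} + (-3)^{r+1}.
This completes the inductive step, so P(k) = 3·4^k + (-3)^k for all k ≥ 1.

P(k) = 3·4^k + (-3)^k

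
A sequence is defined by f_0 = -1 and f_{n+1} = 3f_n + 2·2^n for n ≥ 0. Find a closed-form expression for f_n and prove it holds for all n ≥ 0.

Claim: f_n = 3^n − 2·2^n.

Base case: f_0 = -1, and 3^0 − 2·2^0 = 1 − 2 = -1.
Assume f_k = 3^k − 2·2^k for some k ≥ 0.
Then f_{k+1} = 3f_k + 2·2^k = 3·(3^k − 2·2^k) + 2·2^k = 3^{k+1} − 6·2^k + 2·2^k = 3^{k+1} − 4·2^k = 3^{k+1} − 2·2^{k+1}.
This completes the inductive step, so f_n = 3^n − 2·2^n for all n ≥ 0.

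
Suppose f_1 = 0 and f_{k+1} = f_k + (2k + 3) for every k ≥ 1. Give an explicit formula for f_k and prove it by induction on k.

Claim: f_k = k^2 + 2k − 3.

Base case: f_1 = 0, and 1^2 + 2·1 − 3 = 0.
Assume f_r = r^2 + 2r − 3.
Then f_{r+1} = f_r + (2r + 3) = (r^2 + 2r − 3) + (2r + 3) = r^2 + 4r,
and (r+1)^2 + 2·(r+1) − 3 = r^2 + 4r.
This completes the inductive step, so f_k = k^2 + 2k − 3 for all k ≥ 1.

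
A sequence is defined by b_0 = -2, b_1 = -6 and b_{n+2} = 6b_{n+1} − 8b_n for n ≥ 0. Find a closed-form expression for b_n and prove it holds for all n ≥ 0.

Claim: b_n = -2^n − 4^n.

Base cases: b_0 = -2 and -2^0 − 4^0 = -2; b_1 = -6 and -2^1 − 4^1 = -6.
Assume b_j = -2^j − 4^j for all 0 ≤ j ≤ m, where m ≥ 1.
Then b_{m+1} = 6b_m − 8b_{m−1} = 6·(-2^m − 4^m) − 8·(-2^{m−1} − 4^{m−1}) = -(6·2 − 8)2^{m−1} − (6·4 − 8)4^{m−1} = -4·2^{m−1} − 16·4^{m−1} = -2^{m+1} − 4^{m+1}.
Hence b_n = -2^n − 4^n for every n ≥ 0, by strong induction.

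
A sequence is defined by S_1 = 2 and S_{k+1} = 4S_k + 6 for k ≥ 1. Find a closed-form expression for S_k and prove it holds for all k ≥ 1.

Claim: S_k = 4^k − 2.

Base case: S_1 = 2, and 4^1 − 2 = 4 − 2 = 2.
Assume S_m = 4^m − 2 for some m ≥ 1.
Then S_{m+1} = 4S_m + 6 = 4·(4^m − 2) + 6 = 4^{m+1} − 8 + 6 = 4^{m+1} − 2.
So the formula holds for m+1, and by induction S_k = 4^k − 2 for all k ≥ 1.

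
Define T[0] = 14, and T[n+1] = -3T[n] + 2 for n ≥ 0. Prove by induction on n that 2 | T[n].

Base case: T[0] = 14 = 2·7, so 2 | T[0].
Assume 2 | T[j], so T[j] = 2t for some integer t.
Then T[j+1] = -3T[j] + 2 = -3·(2t) + 2 = 2(-3t + 1), so 2 | T[j+1].
Hence 2 | T[n] for every n ≥ 0, by induction.

2 | T[n]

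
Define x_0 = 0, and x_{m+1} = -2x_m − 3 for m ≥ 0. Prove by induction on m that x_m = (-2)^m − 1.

Base case: x_0 = 0, and (-2)^0 − 1 = 1 − 1 = 0.
Assume x_r = (-2)^r − 1 for some r ≥ 0.
Then x_{r+1} = -2x_r − 3 = -2·((-2)^r − 1) − 3 = -2·(-2)^r + 2 − 3 = (-2)^{r+1} − 1.
This completes the inductive step, so x_m = (-2)^m − 1 for all m ≥ 0.

x_m = (-2)^m − 1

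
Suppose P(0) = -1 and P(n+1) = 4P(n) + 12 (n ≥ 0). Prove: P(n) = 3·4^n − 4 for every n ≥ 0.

Base case: P(0) = -1, and 3·4^0 − 4 = 3 − 4 = -1.
Assume P(r) = 3·4^r − 4 for some r ≥ 0.
Then P(r+1) = 4P(r) + 12 = 4·(3·4^r − 4) + 12 = 12·4^r − 16 + 12 = 3·4^{r+1} − 4.
So the formula holds for r+1, and by induction P(n) = 3·4^n − 4 for all n ≥ 0.

P(n) = 3·4^n − 4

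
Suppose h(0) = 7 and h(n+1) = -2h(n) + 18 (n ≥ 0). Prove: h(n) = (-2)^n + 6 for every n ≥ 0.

Base case: h(0) = 7, and (-2)^0 + 6 = 1 + 6 = 7.
Assume h(m) = (-2)^m + 6 for some m ≥ 0.
Then h(m+1) = -2h(m) + 18 = -2·((-2)^m + 6) + 18 = -2·(-2)^m − 12 + 18 = (-2)^{m+1} + 6.
Hence h(n) = (-2)^n + 6 for every n ≥ 0, by induction.

h(n) = (-2)^n + 6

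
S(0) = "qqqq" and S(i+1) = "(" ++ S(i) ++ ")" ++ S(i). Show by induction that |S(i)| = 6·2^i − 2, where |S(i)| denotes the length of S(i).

Base case: |S(0)| = 4, and 6·2^0 − 2 = 4.
Assume |S(k)| = 6·2^k − 2.
Then |S(k+1)| = 1 + |S(k)| + 1 + |S(k)| = 2|S(k)| + 2 = 2(6·2^k − 2) + 2 = 6·2^{k+1} − 4 + 2 = 6·2^{k+1} − 2.
This completes the inductive step, so |S(i)| = 6·2^i − 2 for all i ≥ 0.

|S(i)| = 6·2^i − 2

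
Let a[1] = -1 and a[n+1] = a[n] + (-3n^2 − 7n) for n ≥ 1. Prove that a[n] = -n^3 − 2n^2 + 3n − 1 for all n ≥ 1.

Base case: a[1] = -1, and -1^3 − 2·1^2 + 3·1 − 1 = -1.
Assume a[m] = -m^3 − 2m^2 + 3m − 1.
Then a[m+1] = a[m] + (-3m^2 − 7m) = (-m^3 − 2m^2 + 3m − 1) + (-3m^2 − 7m) = -m^3 − 5m^2 − 4m − 1,
and -(m+1)^3 − 2·(m+1)^2 + 3·(m+1) − 1 = -m^3 − 5m^2 − 4m − 1.
Hence a[n] = -n^3 − 2n^2 + 3n − 1 for every n ≥ 1, by induction.

a[n] = -n^3 − 2n^2 + 3n − 1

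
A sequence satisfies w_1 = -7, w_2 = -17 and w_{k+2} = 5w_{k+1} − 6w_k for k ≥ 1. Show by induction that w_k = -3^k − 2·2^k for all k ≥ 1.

Base cases: w_1 = -7 and -3^1 − 2·2^1 = -7; w_2 = -17 and -3^2 − 2·2^2 = -17.
Assume w_i = -3^i − 2·2^i for all 1 ≤ i ≤ j, where j ≥ 2.
Then w_{j+1} = 5w_j − 6w_{j−1} = 5·(-3^j − 2·2^j) − 6·(-3^{j−1} − 2·2^{j−1}) = -(5·3 − 6)3^{j−1} − 2·(5·2 − 6)2^{j−1} = -9·3^{j−1} − 8·2^{j−1} = -3^{j+1} − 2·2^{j+1}.
This completes the inductive step, so w_k = -3^k − 2·2^k for all k ≥ 1.

w_k = -3^k − 2·2^k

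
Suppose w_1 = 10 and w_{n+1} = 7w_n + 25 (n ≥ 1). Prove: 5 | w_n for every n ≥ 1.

Base case: w_1 = 10 = 5·2, so 5 | w_1.
Assume 5 | w_m, so w_m = 5t for some integer t.
Then w_{m+1} = 7w_m + 25 = 7·(5t) + 25 = 5(7t + 5), so 5 | w_{m+1}.
So the property holds for m+1, and by induction 5 | w_n for all n ≥ 1.

5 | w_n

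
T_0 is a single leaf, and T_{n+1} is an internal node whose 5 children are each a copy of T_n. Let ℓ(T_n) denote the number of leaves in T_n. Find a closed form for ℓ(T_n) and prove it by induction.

Claim: ℓ(T_n) = 5^n.

Base case: ℓ(T_0) = 1, and 5^0 = 1.
Assume ℓ(T_m) = 5^m.
Then ℓ(T_{m+1}) = 5·ℓ(T_m) = 5·5^m = 5^{m+1}.
This completes the inductive step, so ℓ(T_n) = 5^n for all n ≥ 0.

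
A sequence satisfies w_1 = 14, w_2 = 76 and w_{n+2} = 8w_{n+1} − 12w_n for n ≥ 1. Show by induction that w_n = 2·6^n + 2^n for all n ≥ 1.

Base cases: w_1 = 14 and 2·6^1 + 2^1 = 14; w_2 = 76 and 2·6^2 + 2^2 = 76.
Assume w_j = 2·6^j + 2^j for all 1 ≤ j ≤ r, where r ≥ 2.
Then w_{r+1} = 8w_r − 12w_{r−1} = 8·(2·6^r + 2^r) − 12·(2·6^{r−1} + 2^{r−1}) = 2·(8·6 − 12)6^{r−1} + (8·2 − 12)2^{r−1} = 72·6^{r−1} + 4·2^{r−1} = 2·6^{r+1} + 2^{r+1}.
Hence w_n = 2·6^n + 2^n for every n ≥ 1, by strong induction.

w_n = 2·6^n + 2^n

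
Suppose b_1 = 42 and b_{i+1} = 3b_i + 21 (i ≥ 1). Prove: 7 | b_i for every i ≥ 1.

Base case: b_1 = 42 = 7·6, so 7 | b_1.
Assume 7 | b_r, so b_r = 7t for some integer t.
Then b_{r+1} = 3b_r + 21 = 3·(7t) + 21 = 7(3t + 3), so 7 | b_{r+1}.
So the property holds for r+1, and by induction 7 | b_i for all i ≥ 1.

7 | b_i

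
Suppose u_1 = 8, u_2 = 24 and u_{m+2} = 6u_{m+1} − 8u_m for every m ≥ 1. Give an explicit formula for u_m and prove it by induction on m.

Claim: u_m = 2·2^m + 4^m.

Base cases: u_1 = 8 and 2·2^1 + 4^1 = 8; u_2 = 24 and 2·2^2 + 4^2 = 24.
Assume u_j = 2·2^j + 4^j for all 1 ≤ j ≤ r, where r ≥ 2.
Then u_{r+1} = 6u_r − 8u_{r−1} = 6·(2·2^r + 4^r) − 8·(2·2^{r−1} + 4^{r−1}) = 2·(6·2 − 8)2^{r−1} + (6·4 − 8)4^{r−1} = 8·2^{r−1} + 16·4^{r−1} = 2·2^{r+1} + 4^{r+1}.
So the formula holds for r+1, and by strong induction u_m = 2·2^m + 4^m for all m ≥ 1.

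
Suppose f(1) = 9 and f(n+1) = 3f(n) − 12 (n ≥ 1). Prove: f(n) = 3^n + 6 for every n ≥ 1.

Base case: f(1) = 9, and 3^1 + 6 = 3 + 6 = 9.
Assume f(r) = 3^r + 6 for some r ≥ 1.
Then f(r+1) = 3f(r) − 12 = 3·(3^r + 6) − 12 = 3^{r+1} + 18 − 12 = 3^{r+1} + 6.
So the formula holds for r+1, and by induction f(n) = 3^n + 6 for all n ≥ 1.

f(n) = 3^n + 6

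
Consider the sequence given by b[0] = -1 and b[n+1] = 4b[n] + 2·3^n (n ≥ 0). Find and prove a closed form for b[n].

Claim: b[n] = 4^n − 2·3^n.

Base case: b[0] = -1, and 4^0 − 2·3^0 = 1 − 2 = -1.
Assume b[r] = 4^r − 2·3^r for some r ≥ 0.
Then b[r+1] = 4b[r] + 2·3^r = 4·(4^r − 2·3^r) + 2·3^r = 4^{r+1} − 8·3^r + 2·3^r = 4^{r+1} − 6·3^r = 4^{r+1} − 2·3^{r+1}.
This completes the inductive step, so b[n] = 4^n − 2·3^n for all n ≥ 0.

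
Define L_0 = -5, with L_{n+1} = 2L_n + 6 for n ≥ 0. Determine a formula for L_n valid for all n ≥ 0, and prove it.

Claim: L_n = 2^n − 6.

Base case: L_0 = -5, and 2^0 − 6 = 1 − 6 = -5.
Assume L_m = 2^m − 6 for some m ≥ 0.
Then L_{m+1} = 2L_m + 6 = 2·(2^m − 6) + 6 = 2^{m+1} − 12 + 6 = 2^{m+1} − 6.
By induction, L_n = 2^n − 6 for all n ≥ 0.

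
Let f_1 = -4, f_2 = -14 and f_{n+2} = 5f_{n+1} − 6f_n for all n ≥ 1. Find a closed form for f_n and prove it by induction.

Claim: f_n = 2^n − 2·3^n.

Base cases: f_1 = -4 and 2^1 − 2·3^1 = -4; f_2 = -14 and 2^2 − 2·3^2 = -14.
Assume f_j = 2^j − 2·3^j for all 1 ≤ j ≤ k, where k ≥ 2.
Then f_{k+1} = 5f_k − 6f_{k−1} = 5·(2^k − 2·3^k) − 6·(2^{k−1} − 2·3^{k−1}) = (5·2 − 6)2^{k−1} − 2·(5·3 − 6)3^{k−1} = 4·2^{k−1} − 18·3^{k−1} = 2^{k+1} − 2·3^{k+1}.
Hence f_n = 2^n − 2·3^n for every n ≥ 1, by strong induction.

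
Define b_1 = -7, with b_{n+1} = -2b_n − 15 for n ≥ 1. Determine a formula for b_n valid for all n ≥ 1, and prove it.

Claim: b_n = (-2)^n − 5.

Base case: b_1 = -7, and (-2)^1 − 5 = -2 − 5 = -7.
Assume b_k = (-2)^k − 5 for some k ≥ 1.
Then b_{k+1} = -2b_k − 15 = -2·((-2)^k − 5) − 15 = -2·(-2)^k + 10 − 15 = (-2)^{k+1} − 5.
By induction, b_n = (-2)^n − 5 for all n ≥ 1.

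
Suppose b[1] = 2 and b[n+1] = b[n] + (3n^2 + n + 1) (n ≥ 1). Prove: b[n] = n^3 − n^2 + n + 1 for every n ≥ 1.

Base case: b[1] = 2, and 1^3 − 1^2 + 1 + 1 = 2.
Assume b[k] = k^3 − k^2 + k + 1.
Then b[k+1] = b[k] + (3k^2 + k + 1) = (k^3 − k^2 + k + 1) + (3k^2 + k + 1) = k^3 + 2k^2 + 2k + 2,
and (k+1)^3 − (k+1)^2 + (k+1) + 1 = k^3 + 2k^2 + 2k + 2.
This completes the inductive step, so b[n] = n^3 − n^2 + n + 1 for all n ≥ 1.

b[n] = n^3 − n^2 + n + 1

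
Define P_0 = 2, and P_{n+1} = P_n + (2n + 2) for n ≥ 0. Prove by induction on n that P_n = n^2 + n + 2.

Base case: P_0 = 2, and 0^2 + 0 + 2 = 2.
Assume P_m = m^2 + m + 2.
Then P_{m+1} = P_m + (2m + 2) = (m^2 + m + 2) + (2m + 2) = m^2 + 3m + 4,
and (m+1)^2 + (m+1) + 2 = m^2 + 3m + 4.
This completes the inductive step, so P_n = n^2 + n + 2 for all n ≥ 0.

P_n = n^2 + n + 2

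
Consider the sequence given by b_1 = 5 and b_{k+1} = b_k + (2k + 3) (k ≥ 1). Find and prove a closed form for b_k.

Claim: b_k = k^2 + 2k + 2.

Base case: b_1 = 5, and 1^2 + 2·1 + 2 = 5.
Assume b_m = m^2 + 2m + 2.
Then b_{m+1} = b_m + (2m + 3) = (m^2 + 2m + 2) + (2m + 3) = m^2 + 4m + 5,
and (m+1)^2 + 2·(m+1) + 2 = m^2 + 4m + 5.
Hence b_k = k^2 + 2k + 2 for every k ≥ 1, by induction.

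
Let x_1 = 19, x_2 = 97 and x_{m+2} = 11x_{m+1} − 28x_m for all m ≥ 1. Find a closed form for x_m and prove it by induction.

Claim: x_m = 3·4^m + 7^m.

Base cases: x_1 = 19 and 3·4^1 + 7^1 = 19; x_2 = 97 and 3·4^2 + 7^2 = 97.
Assume x_j = 3·4^j + 7^j for all 1 ≤ j ≤ r, where r ≥ 2.
Then x_{r+1} = 11x_r − 28x_{r−1} = 11·(3·4^r + 7^r) − 28·(3·4^{r−1} + 7^{r−1}) = 3·(11·4 − 28)4^{r−1} + (11·7 − 28)7^{r−1} = 48·4^{r−1} + 49·7^{r−1} = 3·4^{r+1} + 7^{r+1}.
So the formula holds for r+1, and by strong induction x_m = 3·4^m + 7^m for all m ≥ 1.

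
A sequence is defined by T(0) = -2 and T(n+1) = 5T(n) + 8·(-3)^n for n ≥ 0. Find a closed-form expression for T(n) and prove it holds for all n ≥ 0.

Claim: T(n) = -5^n − (-3)^n.

Base case: T(0) = -2, and -5^0 − (-3)^0 = -1 − 1 = -2.
Assume T(m) = -5^m − (-3)^m for some m ≥ 0.
Then T(m+1) = 5T(m) + 8·(-3)^m = 5·(-5^m − (-3)^m) + 8·(-3)^m = -5^{m+1} − 5·(-3)^m + 8·(-3)^m = -5^{m+1} + 3·(-3)^m = -5^{m+1} − (-3)^{m+1}.
So the formula holds for m+1, and by induction T(n) = -5^n − (-3)^n for all n ≥ 0.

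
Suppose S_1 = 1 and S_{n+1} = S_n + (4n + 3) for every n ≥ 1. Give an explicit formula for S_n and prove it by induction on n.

Claim: S_n = 2n^2 + n − 2.

Base case: S_1 = 1, and 2·1^2 + 1 − 2 = 1.
Assume S_m = 2m^2 + m − 2.
Then S_{m+1} = S_m + (4m + 3) = (2m^2 + m − 2) + (4m + 3) = 2m^2 + 5m + 1,
and 2·(m+1)^2 + (m+1) − 2 = 2m^2 + 5m + 1.
By induction, S_n = 2n^2 + n − 2 for all n ≥ 1.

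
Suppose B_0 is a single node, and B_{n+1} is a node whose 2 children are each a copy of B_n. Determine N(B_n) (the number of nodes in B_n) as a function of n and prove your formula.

Claim: N(B_n) = 2^{n+1} − 1.

Base case: N(B_0) = 1, and 2^{0+1} − 1 = 1.
Assume N(B_r) = 2^{r+1} − 1.
Then N(B_{r+1}) = 1 + 2N(B_r) = 1 + 2(2^{r+1} − 1) = 2^{r+2} − 2 + 1 = 2^{r+2} − 1.
By induction, N(B_n) = 2^{n+1} − 1 for all n ≥ 0.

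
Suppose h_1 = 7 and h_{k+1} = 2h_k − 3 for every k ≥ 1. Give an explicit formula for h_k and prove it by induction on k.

Claim: h_k = 2^{k+1} + 3.

Base case: h_1 = 7, and 2^{1+1} + 3 = 4 + 3 = 7.
Assume h_r = 2^{r+1} + 3 for some r ≥ 1.
Then h_{r+1} = 2h_r − 3 = 2·(2^{r+1} + 3) − 3 = 2^{r+2} + 6 − 3 = 2^{r+2} + 3.
Hence h_k = 2^{k+1} + 3 for every k ≥ 1, by induction.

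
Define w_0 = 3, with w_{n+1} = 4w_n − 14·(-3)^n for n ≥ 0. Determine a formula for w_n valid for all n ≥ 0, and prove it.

Claim: w_n = 4^n + 2·(-3)^n.

Base case: w_0 = 3, and 4^0 + 2·(-3)^0 = 1 + 2 = 3.
Assume w_m = 4^m + 2·(-3)^m for some m ≥ 0.
Then w_{m+1} = 4w_m − 14·(-3)^m = 4·(4^m + 2·(-3)^m) − 14·(-3)^m = 4^{m+1} + 8·(-3)^m − 14·(-3)^m = 4^{m+1} − 6·(-3)^m = 4^{m+1} + 2·(-3)^{m+1}.
By induction, w_n = 4^n + 2·(-3)^n for all n ≥ 0.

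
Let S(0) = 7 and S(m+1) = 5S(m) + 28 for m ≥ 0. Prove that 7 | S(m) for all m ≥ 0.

Base case: S(0) = 7 = 7·1, so 7 | S(0).
Assume 7 | S(r), so S(r) = 7t for some integer t.
Then S(r+1) = 5S(r) + 28 = 5·(7t) + 28 = 7(5t + 4), so 7 | S(r+1).
Hence 7 | S(m) for every m ≥ 0, by induction.

7 | S(m)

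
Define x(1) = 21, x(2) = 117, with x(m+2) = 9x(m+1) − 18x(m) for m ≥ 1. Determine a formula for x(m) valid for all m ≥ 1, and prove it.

Claim: x(m) = 3·6^m + 3^m.

Base cases: x(1) = 21 and 3·6^1 + 3^1 = 21; x(2) = 117 and 3·6^2 + 3^2 = 117.
Assume x(j) = 3·6^j + 3^j for all 1 ≤ j ≤ r, where r ≥ 2.
Then x(r+1) = 9x(r) − 18x(r−1) = 9·(3·6^r + 3^r) − 18·(3·6^{r−1} + 3^{r−1}) = 3·(9·6 − 18)6^{r−1} + (9·3 − 18)3^{r−1} = 108·6^{r−1} + 9·3^{r−1} = 3·6^{r+1} + 3^{r+1}.
By strong induction, x(m) = 3·6^m + 3^m for all m ≥ 1.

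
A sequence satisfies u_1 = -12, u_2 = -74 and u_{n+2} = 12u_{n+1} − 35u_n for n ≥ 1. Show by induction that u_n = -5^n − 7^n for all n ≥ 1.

Base cases: u_1 = -12 and -5^1 − 7^1 = -12; u_2 = -74 and -5^2 − 7^2 = -74.
Assume u_i = -5^i − 7^i for all 1 ≤ i ≤ j, where j ≥ 2.
Then u_{j+1} = 12u_j − 35u_{j−1} = 12·(-5^j − 7^j) − 35·(-5^{j−1} − 7^{j−1}) = -(12·5 − 35)5^{j−1} − (12·7 − 35)7^{j−1} = -25·5^{j−1} − 49·7^{j−1} = -5^{j+1} − 7^{j+1}.
By strong induction, u_n = -5^n − 7^n for all n ≥ 1.

u_n = -5^n − 7^n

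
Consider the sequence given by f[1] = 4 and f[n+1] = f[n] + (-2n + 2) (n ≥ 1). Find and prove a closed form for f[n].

Claim: f[n] = -n^2 + 3n + 2.

Base case: f[1] = 4, and -1^2 + 3·1 + 2 = 4.
Assume f[m] = -m^2 + 3m + 2.
Then f[m+1] = f[m] + (-2m + 2) = (-m^2 + 3m + 2) + (-2m + 2) = -m^2 + m + 4,
and -(m+1)^2 + 3·(m+1) + 2 = -m^2 + m + 4.
This completes the inductive step, so f[n] = -n^2 + 3n + 2 for all n ≥ 1.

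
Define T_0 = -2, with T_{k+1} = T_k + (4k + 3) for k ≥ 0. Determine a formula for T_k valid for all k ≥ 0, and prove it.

Claim: T_k = 2k^2 + k − 2.

Base case: T_0 = -2, and 2·0^2 + 0 − 2 = -2.
Assume T_m = 2m^2 + m − 2.
Then T_{m+1} = T_m + (4m + 3) = (2m^2 + m − 2) + (4m + 3) = 2m^2 + 5m + 1,
and 2·(m+1)^2 + (m+1) − 2 = 2m^2 + 5m + 1.
Hence T_k = 2k^2 + k − 2 for every k ≥ 0, by induction.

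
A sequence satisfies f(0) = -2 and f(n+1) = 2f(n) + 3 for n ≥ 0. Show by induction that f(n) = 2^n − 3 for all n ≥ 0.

Base case: f(0) = -2, and 2^0 − 3 = 1 − 3 = -2.
Assume f(k) = 2^k − 3 for some k ≥ 0.
Then f(k+1) = 2f(k) + 3 = 2·(2^k − 3) + 3 = 2^{k+1} − 6 + 3 = 2^{k+1} − 3.
By induction, f(n) = 2^n − 3 for all n ≥ 0.

f(n) = 2^n − 3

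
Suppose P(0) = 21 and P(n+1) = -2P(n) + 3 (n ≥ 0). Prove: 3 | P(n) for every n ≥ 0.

Base case: P(0) = 21 = 3·7, so 3 | P(0).
Assume 3 | P(m), so P(m) = 3t for some integer t.
Then P(m+1) = -2P(m) + 3 = -2·(3t) + 3 = 3(-2t + 1), so 3 | P(m+1).
This completes the inductive step, so 3 | P(n) for all n ≥ 0.

3 | P(n)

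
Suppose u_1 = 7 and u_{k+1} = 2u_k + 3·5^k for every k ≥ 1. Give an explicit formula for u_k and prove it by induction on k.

Claim: u_k = 2^k + 5^k.

Base case: u_1 = 7, and 2^1 + 5^1 = 2 + 5 = 7.
Assume u_m = 2^m + 5^m for some m ≥ 1.
Then u_{m+1} = 2u_m + 3·5^m = 2·(2^m + 5^m) + 3·5^m = 2^{m+1} + 2·5^m + 3·5^m = 2^{m+1} + 5·5^m = 2^{m+1} + 5^{m+1}.
So the formula holds for m+1, and by induction u_k = 2^k + 5^k for all k ≥ 1.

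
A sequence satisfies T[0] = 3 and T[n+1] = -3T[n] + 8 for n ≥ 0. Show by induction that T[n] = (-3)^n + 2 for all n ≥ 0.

Base case: T[0] = 3, and (-3)^0 + 2 = 1 + 2 = 3.
Assume T[r] = (-3)^r + 2 for some r ≥ 0.
Then T[r+1] = -3T[r] + 8 = -3·((-3)^r + 2) + 8 = -3·(-3)^r − 6 + 8 = (-3)^{r+1} + 2.
So the formula holds for r+1, and by induction T[n] = (-3)^n + 2 for all n ≥ 0.

T[n] = (-3)^n + 2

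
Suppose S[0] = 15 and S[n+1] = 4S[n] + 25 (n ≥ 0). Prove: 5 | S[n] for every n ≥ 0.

Base case: S[0] = 15 = 5·3, so 5 | S[0].
Assume 5 | S[k], so S[k] = 5t for some integer t.
Then S[k+1] = 4S[k] + 25 = 4·(5t) + 25 = 5(4t + 5), so 5 | S[k+1].
So the property holds for k+1, and by induction 5 | S[n] for all n ≥ 0.

5 | S[n]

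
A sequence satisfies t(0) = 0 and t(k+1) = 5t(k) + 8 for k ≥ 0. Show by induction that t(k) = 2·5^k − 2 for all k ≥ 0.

Base case: t(0) = 0, and 2·5^0 − 2 = 2 − 2 = 0.
Assume t(r) = 2·5^r − 2 for some r ≥ 0.
Then t(r+1) = 5t(r) + 8 = 5·(2·5^r − 2) + 8 = 10·5^r − 10 + 8 = 2·5^{r+1} − 2.
So the formula holds for r+1, and by induction t(k) = 2·5^k − 2 for all k ≥ 0.

t(k) = 2·5^k − 2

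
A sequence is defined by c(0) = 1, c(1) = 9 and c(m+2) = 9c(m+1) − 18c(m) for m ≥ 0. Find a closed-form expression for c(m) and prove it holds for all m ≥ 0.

Claim: c(m) = -3^m + 2·6^m.

Base cases: c(0) = 1 and -3^0 + 2·6^0 = 1; c(1) = 9 and -3^1 + 2·6^1 = 9.
Assume c(j) = -3^j + 2·6^j for all 0 ≤ j ≤ r, where r ≥ 1.
Then c(r+1) = 9c(r) − 18c(r−1) = 9·(-3^r + 2·6^r) − 18·(-3^{r−1} + 2·6^{r−1}) = -(9·3 − 18)3^{r−1} + 2·(9·6 − 18)6^{r−1} = -9·3^{r−1} + 72·6^{r−1} = -3^{r+1} + 2·6^{r+1}.
By strong induction, c(m) = -3^m + 2·6^m for all m ≥ 0.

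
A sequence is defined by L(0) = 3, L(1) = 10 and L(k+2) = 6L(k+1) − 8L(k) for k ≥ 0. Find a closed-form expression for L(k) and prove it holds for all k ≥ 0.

Claim: L(k) = 2·4^k + 2^k.

Base cases: L(0) = 3 and 2·4^0 + 2^0 = 3; L(1) = 10 and 2·4^1 + 2^1 = 10.
Assume L(i) = 2·4^i + 2^i for all 0 ≤ i ≤ j, where j ≥ 1.
Then L(j+1) = 6L(j) − 8L(j−1) = 6·(2·4^j + 2^j) − 8·(2·4^{j−1} + 2^{j−1}) = 2·(6·4 − 8)4^{j−1} + (6·2 − 8)2^{j−1} = 32·4^{j−1} + 4·2^{j−1} = 2·4^{j+1} + 2^{j+1}.
Hence L(k) = 2·4^k + 2^k for every k ≥ 0, by strong induction.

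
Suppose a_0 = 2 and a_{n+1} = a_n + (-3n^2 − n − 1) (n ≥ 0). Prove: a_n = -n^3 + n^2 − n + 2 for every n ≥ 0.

Base case: a_0 = 2, and -0^3 + 0^2 − 0 + 2 = 2.
Assume a_m = -m^3 + m^2 − m + 2.
Then a_{m+1} = a_m + (-3m^2 − m − 1) = (-m^3 + m^2 − m + 2) + (-3m^2 − m − 1) = -m^3 − 2m^2 − 2m + 1,
and -(m+1)^3 + (m+1)^2 − (m+1) + 2 = -m^3 − 2m^2 − 2m + 1.
Hence a_n = -n^3 + n^2 − n + 2 for every n ≥ 0, by induction.

a_n = -n^3 + n^2 − n + 2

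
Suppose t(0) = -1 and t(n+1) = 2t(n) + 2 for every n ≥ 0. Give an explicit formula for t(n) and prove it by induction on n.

Claim: t(n) = 2^n − 2.

Base case: t(0) = -1, and 2^0 − 2 = 1 − 2 = -1.
Assume t(k) = 2^k − 2 for some k ≥ 0.
Then t(k+1) = 2t(k) + 2 = 2·(2^k − 2) + 2 = 2^{k+1} − 4 + 2 = 2^{k+1} − 2.
By induction, t(n) = 2^n − 2 for all n ≥ 0.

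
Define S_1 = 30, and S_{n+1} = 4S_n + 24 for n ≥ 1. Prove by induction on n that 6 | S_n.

Base case: S_1 = 30 = 6·5, so 6 | S_1.
Assume 6 | S_k, so S_k = 6t for some integer t.
Then S_{k+1} = 4S_k + 24 = 4·(6t) + 24 = 6(4t + 4), so 6 | S_{k+1}.
This completes the inductive step, so 6 | S_n for all n ≥ 1.

6 | S_n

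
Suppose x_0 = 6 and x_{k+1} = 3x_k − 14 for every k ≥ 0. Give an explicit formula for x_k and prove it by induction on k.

Claim: x_k = -3^k + 7.

Base case: x_0 = 6, and -3^0 + 7 = -1 + 7 = 6.
Assume x_m = -3^m + 7 for some m ≥ 0.
Then x_{m+1} = 3x_m − 14 = 3·(-3^m + 7) − 14 = -3^{m+1} + 21 − 14 = -3^{m+1} + 7.
So the formula holds for m+1, and by induction x_k = -3^k + 7 for all k ≥ 0.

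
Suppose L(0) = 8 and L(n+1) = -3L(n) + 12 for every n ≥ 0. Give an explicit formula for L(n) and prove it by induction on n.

Claim: L(n) = 5·(-3)^n + 3.

Base case: L(0) = 8, and 5·(-3)^0 + 3 = 5 + 3 = 8.
Assume L(m) = 5·(-3)^m + 3 for some m ≥ 0.
Then L(m+1) = -3L(m) + 12 = -3·(5·(-3)^m + 3) + 12 = -15·(-3)^m − 9 + 12 = 5·(-3)^{m+1} + 3.
Hence L(n) = 5·(-3)^n + 3 for every n ≥ 0, by induction.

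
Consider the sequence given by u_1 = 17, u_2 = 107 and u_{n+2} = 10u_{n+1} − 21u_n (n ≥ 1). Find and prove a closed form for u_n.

Claim: u_n = 3^n + 2·7^n.

Base cases: u_1 = 17 and 3^1 + 2·7^1 = 17; u_2 = 107 and 3^2 + 2·7^2 = 107.
Assume u_j = 3^j + 2·7^j for all 1 ≤ j ≤ k, where k ≥ 2.
Then u_{k+1} = 10u_k − 21u_{k−1} = 10·(3^k + 2·7^k) − 21·(3^{k−1} + 2·7^{k−1}) = (10·3 − 21)3^{k−1} + 2·(10·7 − 21)7^{k−1} = 9·3^{k−1} + 98·7^{k−1} = 3^{k+1} + 2·7^{k+1}.
This completes the inductive step, so u_n = 3^n + 2·7^n for all n ≥ 1.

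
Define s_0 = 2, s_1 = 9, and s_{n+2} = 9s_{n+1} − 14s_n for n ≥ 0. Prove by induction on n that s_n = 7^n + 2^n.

Base cases: s_0 = 2 and 7^0 + 2^0 = 2; s_1 = 9 and 7^1 + 2^1 = 9.
Assume s_i = 7^i + 2^i for all 0 ≤ i ≤ j, where j ≥ 1.
Then s_{j+1} = 9s_j − 14s_{j−1} = 9·(7^j + 2^j) − 14·(7^{j−1} + 2^{j−1}) = (9·7 − 14)7^{j−1} + (9·2 − 14)2^{j−1} = 49·7^{j−1} + 4·2^{j−1} = 7^{j+1} + 2^{j+1}.
Hence s_n = 7^n + 2^n for every n ≥ 0, by strong induction.

s_n = 7^n + 2^n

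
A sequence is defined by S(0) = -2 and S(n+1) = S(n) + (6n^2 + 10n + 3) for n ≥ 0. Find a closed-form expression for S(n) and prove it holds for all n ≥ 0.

Claim: S(n) = 2n^3 + 2n^2 − n − 2.

Base case: S(0) = -2, and 2·0^3 + 2·0^2 − 0 − 2 = -2.
Assume S(m) = 2m^3 + 2m^2 − m − 2.
Then S(m+1) = S(m) + (6m^2 + 10m + 3) = (2m^3 + 2m^2 − m − 2) + (6m^2 + 10m + 3) = 2m^3 + 8m^2 + 9m + 1,
and 2·(m+1)^3 + 2·(m+1)^2 − (m+1) − 2 = 2m^3 + 8m^2 + 9m + 1.
This completes the inductive step, so S(n) = 2n^3 + 2n^2 − n − 2 for all n ≥ 0.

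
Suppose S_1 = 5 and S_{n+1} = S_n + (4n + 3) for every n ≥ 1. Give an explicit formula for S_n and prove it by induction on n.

Claim: S_n = 2n^2 + n + 2.

Base case: S_1 = 5, and 2·1^2 + 1 + 2 = 5.
Assume S_r = 2r^2 + r + 2.
Then S_{r+1} = S_r + (4r + 3) = (2r^2 + r + 2) + (4r + 3) = 2r^2 + 5r + 5,
and 2·(r+1)^2 + (r+1) + 2 = 2r^2 + 5r + 5.
Hence S_n = 2n^2 + n + 2 for every n ≥ 1, by induction.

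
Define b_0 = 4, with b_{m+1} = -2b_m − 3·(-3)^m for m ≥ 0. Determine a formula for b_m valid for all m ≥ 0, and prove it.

Claim: b_m = (-2)^m + 3·(-3)^m.

Base case: b_0 = 4, and (-2)^0 + 3·(-3)^0 = 1 + 3 = 4.
Assume b_k = (-2)^k + 3·(-3)^k for some k ≥ 0.
Then b_{k+1} = -2b_k − 3·(-3)^k = -2·((-2)^k + 3·(-3)^k) − 3·(-3)^k = (-2)^{k+1} − 6·(-3)^k − 3·(-3)^k = (-2)^{k+1} − 9·(-3)^k = (-2)^{k+1} + 3·(-3)^{k+1}.
This completes the inductive step, so b_m = (-2)^m + 3·(-3)^m for all m ≥ 0.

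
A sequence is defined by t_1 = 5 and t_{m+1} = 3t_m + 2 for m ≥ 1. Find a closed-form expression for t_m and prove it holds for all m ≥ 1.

Claim: t_m = 2·3^m − 1.

Base case: t_1 = 5, and 2·3^1 − 1 = 6 − 1 = 5.
Assume t_r = 2·3^r − 1 for some r ≥ 1.
Then t_{r+1} = 3t_r + 2 = 3·(2·3^r − 1) + 2 = 6·3^r − 3 + 2 = 2·3^{r+1} − 1.
Hence t_m = 2·3^m − 1 for every m ≥ 1, by induction.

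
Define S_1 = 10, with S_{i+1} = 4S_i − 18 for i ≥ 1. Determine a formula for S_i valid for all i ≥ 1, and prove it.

Claim: S_i = 4^i + 6.

Base case: S_1 = 10, and 4^1 + 6 = 4 + 6 = 10.
Assume S_j = 4^j + 6 for some j ≥ 1.
Then S_{j+1} = 4S_j − 18 = 4·(4^j + 6) − 18 = 4^{j+1} + 24 − 18 = 4^{j+1} + 6.
So the formula holds for j+1, and by induction S_i = 4^i + 6 for all i ≥ 1.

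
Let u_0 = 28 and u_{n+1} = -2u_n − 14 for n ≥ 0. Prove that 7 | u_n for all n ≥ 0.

Base case: u_0 = 28 = 7·4, so 7 | u_0.
Assume 7 | u_m, so u_m = 7t for some integer t.
Then u_{m+1} = -2u_m − 14 = -2·(7t) − 14 = 7(-2t − 2), so 7 | u_{m+1}.
This completes the inductive step, so 7 | u_n for all n ≥ 0.

7 | u_n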